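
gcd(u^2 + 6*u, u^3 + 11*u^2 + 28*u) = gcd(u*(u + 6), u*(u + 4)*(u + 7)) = u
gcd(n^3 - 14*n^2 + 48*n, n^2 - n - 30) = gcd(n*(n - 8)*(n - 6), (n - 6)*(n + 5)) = n - 6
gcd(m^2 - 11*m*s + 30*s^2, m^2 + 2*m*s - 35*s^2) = -m + 5*s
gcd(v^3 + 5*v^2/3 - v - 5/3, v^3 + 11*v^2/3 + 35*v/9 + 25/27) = v + 5/3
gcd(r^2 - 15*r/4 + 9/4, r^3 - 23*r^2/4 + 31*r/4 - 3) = r - 3/4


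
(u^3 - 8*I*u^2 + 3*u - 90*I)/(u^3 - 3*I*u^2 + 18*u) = (u - 5*I)/u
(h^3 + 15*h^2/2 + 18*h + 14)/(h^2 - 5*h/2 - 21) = (h^2 + 4*h + 4)/(h - 6)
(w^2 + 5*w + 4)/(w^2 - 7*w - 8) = (w + 4)/(w - 8)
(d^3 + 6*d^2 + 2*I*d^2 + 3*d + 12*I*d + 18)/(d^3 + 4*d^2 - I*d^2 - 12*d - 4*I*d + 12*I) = (d + 3*I)/(d - 2)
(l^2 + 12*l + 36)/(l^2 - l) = (l^2 + 12*l + 36)/(l*(l - 1))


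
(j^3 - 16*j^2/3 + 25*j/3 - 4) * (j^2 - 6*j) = j^5 - 34*j^4/3 + 121*j^3/3 - 54*j^2 + 24*j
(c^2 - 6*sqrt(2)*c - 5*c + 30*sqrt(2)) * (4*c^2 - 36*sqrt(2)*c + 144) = 4*c^4 - 60*sqrt(2)*c^3 - 20*c^3 + 300*sqrt(2)*c^2 + 576*c^2 - 2880*c - 864*sqrt(2)*c + 4320*sqrt(2)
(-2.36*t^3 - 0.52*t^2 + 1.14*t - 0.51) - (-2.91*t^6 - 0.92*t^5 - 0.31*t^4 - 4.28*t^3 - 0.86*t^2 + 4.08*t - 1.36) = 2.91*t^6 + 0.92*t^5 + 0.31*t^4 + 1.92*t^3 + 0.34*t^2 - 2.94*t + 0.85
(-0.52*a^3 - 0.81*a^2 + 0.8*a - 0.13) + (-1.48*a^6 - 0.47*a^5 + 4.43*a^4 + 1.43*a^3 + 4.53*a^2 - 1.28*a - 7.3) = -1.48*a^6 - 0.47*a^5 + 4.43*a^4 + 0.91*a^3 + 3.72*a^2 - 0.48*a - 7.43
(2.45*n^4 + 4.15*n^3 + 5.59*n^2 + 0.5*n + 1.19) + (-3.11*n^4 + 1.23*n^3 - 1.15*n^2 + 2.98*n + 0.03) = -0.66*n^4 + 5.38*n^3 + 4.44*n^2 + 3.48*n + 1.22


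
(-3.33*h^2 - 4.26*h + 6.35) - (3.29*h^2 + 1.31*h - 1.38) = -6.62*h^2 - 5.57*h + 7.73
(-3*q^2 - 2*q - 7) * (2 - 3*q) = 9*q^3 + 17*q - 14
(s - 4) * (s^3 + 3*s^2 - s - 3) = s^4 - s^3 - 13*s^2 + s + 12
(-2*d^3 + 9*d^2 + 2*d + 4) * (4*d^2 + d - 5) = -8*d^5 + 34*d^4 + 27*d^3 - 27*d^2 - 6*d - 20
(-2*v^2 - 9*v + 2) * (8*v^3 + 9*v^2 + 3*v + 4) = -16*v^5 - 90*v^4 - 71*v^3 - 17*v^2 - 30*v + 8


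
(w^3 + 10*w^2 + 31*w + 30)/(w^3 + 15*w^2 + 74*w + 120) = (w^2 + 5*w + 6)/(w^2 + 10*w + 24)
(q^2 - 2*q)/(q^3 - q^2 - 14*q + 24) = q/(q^2 + q - 12)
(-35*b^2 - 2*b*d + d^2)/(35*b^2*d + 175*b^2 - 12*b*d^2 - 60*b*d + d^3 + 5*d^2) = (-5*b - d)/(5*b*d + 25*b - d^2 - 5*d)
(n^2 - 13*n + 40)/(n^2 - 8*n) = (n - 5)/n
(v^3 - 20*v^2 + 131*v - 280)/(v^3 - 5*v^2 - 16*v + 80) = (v^2 - 15*v + 56)/(v^2 - 16)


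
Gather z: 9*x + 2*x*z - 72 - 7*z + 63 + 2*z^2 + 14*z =9*x + 2*z^2 + z*(2*x + 7) - 9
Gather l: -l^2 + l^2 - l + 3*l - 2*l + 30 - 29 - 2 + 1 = 0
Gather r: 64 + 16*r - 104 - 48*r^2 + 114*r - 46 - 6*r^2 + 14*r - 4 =-54*r^2 + 144*r - 90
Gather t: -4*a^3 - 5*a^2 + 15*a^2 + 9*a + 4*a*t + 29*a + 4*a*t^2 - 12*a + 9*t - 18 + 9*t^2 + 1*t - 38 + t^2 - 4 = -4*a^3 + 10*a^2 + 26*a + t^2*(4*a + 10) + t*(4*a + 10) - 60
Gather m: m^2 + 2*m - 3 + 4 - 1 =m^2 + 2*m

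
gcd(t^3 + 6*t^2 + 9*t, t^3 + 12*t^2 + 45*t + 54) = t^2 + 6*t + 9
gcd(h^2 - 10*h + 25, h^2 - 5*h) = h - 5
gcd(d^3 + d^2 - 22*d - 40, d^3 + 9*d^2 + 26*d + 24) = d^2 + 6*d + 8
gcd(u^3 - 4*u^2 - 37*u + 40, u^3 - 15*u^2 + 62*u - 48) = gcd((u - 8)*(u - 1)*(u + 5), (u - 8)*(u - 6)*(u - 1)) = u^2 - 9*u + 8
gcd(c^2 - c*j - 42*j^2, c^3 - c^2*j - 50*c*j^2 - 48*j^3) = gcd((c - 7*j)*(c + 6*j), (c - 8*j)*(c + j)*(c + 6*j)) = c + 6*j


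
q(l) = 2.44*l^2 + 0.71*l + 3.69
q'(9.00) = 44.63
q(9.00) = 207.72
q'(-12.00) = -57.85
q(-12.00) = 346.53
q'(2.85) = 14.62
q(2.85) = 25.53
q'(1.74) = 9.20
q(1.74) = 12.31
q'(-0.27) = -0.61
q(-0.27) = 3.68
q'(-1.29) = -5.59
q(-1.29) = 6.83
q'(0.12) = 1.30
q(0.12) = 3.81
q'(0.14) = 1.39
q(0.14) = 3.84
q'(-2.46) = -11.29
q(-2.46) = 16.71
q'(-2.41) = -11.05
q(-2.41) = 16.15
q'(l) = 4.88*l + 0.71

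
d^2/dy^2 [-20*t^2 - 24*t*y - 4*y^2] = -8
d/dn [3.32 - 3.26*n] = -3.26000000000000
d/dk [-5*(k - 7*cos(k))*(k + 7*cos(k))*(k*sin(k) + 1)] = -5*k^3*cos(k) - 15*k^2*sin(k) + 245*k*cos(k)/4 + 735*k*cos(3*k)/4 - 10*k + 245*sin(k)/4 - 245*sin(2*k) + 245*sin(3*k)/4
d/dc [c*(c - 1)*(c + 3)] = 3*c^2 + 4*c - 3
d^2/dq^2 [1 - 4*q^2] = -8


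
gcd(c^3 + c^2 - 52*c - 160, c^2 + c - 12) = c + 4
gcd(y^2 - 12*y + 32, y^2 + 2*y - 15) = 1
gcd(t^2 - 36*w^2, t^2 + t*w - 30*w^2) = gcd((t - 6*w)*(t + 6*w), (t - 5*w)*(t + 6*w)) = t + 6*w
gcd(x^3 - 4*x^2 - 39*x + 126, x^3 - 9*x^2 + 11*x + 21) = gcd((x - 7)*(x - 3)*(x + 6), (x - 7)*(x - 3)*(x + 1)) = x^2 - 10*x + 21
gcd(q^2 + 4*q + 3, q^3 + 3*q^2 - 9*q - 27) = q + 3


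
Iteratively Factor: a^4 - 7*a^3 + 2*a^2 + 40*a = (a - 4)*(a^3 - 3*a^2 - 10*a) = (a - 4)*(a + 2)*(a^2 - 5*a) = a*(a - 4)*(a + 2)*(a - 5)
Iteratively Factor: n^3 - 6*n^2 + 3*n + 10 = (n - 5)*(n^2 - n - 2) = (n - 5)*(n - 2)*(n + 1)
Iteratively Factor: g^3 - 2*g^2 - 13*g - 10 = (g - 5)*(g^2 + 3*g + 2) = (g - 5)*(g + 1)*(g + 2)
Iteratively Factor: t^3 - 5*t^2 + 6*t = (t - 3)*(t^2 - 2*t) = t*(t - 3)*(t - 2)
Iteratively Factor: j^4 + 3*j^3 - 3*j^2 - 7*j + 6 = (j + 2)*(j^3 + j^2 - 5*j + 3) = (j - 1)*(j + 2)*(j^2 + 2*j - 3) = (j - 1)*(j + 2)*(j + 3)*(j - 1)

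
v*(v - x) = v^2 - v*x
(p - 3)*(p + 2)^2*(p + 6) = p^4 + 7*p^3 - 2*p^2 - 60*p - 72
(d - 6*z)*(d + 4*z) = d^2 - 2*d*z - 24*z^2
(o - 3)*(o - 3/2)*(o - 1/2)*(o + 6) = o^4 + o^3 - 93*o^2/4 + 153*o/4 - 27/2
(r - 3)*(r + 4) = r^2 + r - 12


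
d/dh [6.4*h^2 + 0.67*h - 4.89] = 12.8*h + 0.67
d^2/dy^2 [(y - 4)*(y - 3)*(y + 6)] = 6*y - 2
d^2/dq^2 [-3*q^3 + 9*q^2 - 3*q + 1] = 18 - 18*q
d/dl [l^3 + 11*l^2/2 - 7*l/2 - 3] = 3*l^2 + 11*l - 7/2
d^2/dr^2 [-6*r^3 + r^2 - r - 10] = 2 - 36*r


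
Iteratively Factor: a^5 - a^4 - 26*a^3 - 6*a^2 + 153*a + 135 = (a + 1)*(a^4 - 2*a^3 - 24*a^2 + 18*a + 135) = (a + 1)*(a + 3)*(a^3 - 5*a^2 - 9*a + 45) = (a - 3)*(a + 1)*(a + 3)*(a^2 - 2*a - 15) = (a - 5)*(a - 3)*(a + 1)*(a + 3)*(a + 3)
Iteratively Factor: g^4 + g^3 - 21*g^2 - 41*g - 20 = (g + 4)*(g^3 - 3*g^2 - 9*g - 5) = (g + 1)*(g + 4)*(g^2 - 4*g - 5) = (g + 1)^2*(g + 4)*(g - 5)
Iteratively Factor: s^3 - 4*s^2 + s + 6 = (s + 1)*(s^2 - 5*s + 6) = (s - 2)*(s + 1)*(s - 3)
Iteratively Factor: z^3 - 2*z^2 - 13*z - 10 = (z - 5)*(z^2 + 3*z + 2) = (z - 5)*(z + 2)*(z + 1)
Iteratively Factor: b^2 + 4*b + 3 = (b + 3)*(b + 1)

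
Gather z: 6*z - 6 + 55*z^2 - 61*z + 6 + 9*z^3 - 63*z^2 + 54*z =9*z^3 - 8*z^2 - z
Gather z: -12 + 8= -4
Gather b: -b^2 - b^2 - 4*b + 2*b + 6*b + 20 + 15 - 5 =-2*b^2 + 4*b + 30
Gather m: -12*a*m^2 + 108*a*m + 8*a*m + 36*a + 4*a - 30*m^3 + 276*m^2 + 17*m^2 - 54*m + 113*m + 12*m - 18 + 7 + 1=40*a - 30*m^3 + m^2*(293 - 12*a) + m*(116*a + 71) - 10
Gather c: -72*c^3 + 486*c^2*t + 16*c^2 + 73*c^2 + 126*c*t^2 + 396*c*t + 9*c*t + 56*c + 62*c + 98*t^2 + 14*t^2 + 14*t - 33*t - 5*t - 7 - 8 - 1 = -72*c^3 + c^2*(486*t + 89) + c*(126*t^2 + 405*t + 118) + 112*t^2 - 24*t - 16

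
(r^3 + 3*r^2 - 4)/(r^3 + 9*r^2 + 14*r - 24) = (r^2 + 4*r + 4)/(r^2 + 10*r + 24)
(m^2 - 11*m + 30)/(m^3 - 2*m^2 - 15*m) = (m - 6)/(m*(m + 3))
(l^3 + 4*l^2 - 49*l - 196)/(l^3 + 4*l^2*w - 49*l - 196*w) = (l + 4)/(l + 4*w)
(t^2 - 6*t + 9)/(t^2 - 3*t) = (t - 3)/t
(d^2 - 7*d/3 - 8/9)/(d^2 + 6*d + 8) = (9*d^2 - 21*d - 8)/(9*(d^2 + 6*d + 8))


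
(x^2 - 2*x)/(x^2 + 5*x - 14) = x/(x + 7)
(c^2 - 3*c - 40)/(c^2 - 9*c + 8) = (c + 5)/(c - 1)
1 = 1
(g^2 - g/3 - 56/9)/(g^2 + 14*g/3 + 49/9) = (3*g - 8)/(3*g + 7)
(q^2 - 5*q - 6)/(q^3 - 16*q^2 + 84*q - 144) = (q + 1)/(q^2 - 10*q + 24)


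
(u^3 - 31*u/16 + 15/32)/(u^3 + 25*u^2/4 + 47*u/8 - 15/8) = (u - 5/4)/(u + 5)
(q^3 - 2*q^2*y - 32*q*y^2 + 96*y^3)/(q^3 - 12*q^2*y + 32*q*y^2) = (-q^2 - 2*q*y + 24*y^2)/(q*(-q + 8*y))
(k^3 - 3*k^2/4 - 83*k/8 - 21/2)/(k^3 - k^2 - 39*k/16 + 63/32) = 4*(4*k^2 - 9*k - 28)/(16*k^2 - 40*k + 21)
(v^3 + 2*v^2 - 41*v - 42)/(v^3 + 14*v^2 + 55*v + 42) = (v - 6)/(v + 6)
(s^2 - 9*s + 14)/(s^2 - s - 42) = (s - 2)/(s + 6)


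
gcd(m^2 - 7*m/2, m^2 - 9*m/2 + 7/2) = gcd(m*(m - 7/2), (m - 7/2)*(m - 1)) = m - 7/2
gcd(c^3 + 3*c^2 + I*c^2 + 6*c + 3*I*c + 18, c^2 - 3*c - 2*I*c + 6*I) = c - 2*I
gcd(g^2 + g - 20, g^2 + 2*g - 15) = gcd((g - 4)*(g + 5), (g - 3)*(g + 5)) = g + 5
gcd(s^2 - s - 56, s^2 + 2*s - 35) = s + 7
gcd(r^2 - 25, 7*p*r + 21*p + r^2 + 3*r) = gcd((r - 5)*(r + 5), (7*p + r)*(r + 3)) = 1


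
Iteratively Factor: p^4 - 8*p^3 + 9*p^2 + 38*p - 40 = (p - 1)*(p^3 - 7*p^2 + 2*p + 40) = (p - 4)*(p - 1)*(p^2 - 3*p - 10) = (p - 4)*(p - 1)*(p + 2)*(p - 5)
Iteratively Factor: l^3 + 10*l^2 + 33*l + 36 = (l + 3)*(l^2 + 7*l + 12) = (l + 3)*(l + 4)*(l + 3)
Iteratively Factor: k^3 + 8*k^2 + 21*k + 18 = (k + 3)*(k^2 + 5*k + 6) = (k + 3)^2*(k + 2)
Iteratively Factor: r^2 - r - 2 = (r + 1)*(r - 2)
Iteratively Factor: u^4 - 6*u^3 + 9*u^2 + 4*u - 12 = (u + 1)*(u^3 - 7*u^2 + 16*u - 12) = (u - 2)*(u + 1)*(u^2 - 5*u + 6) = (u - 2)^2*(u + 1)*(u - 3)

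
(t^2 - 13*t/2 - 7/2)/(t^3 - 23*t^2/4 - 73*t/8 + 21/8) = 4*(2*t + 1)/(8*t^2 + 10*t - 3)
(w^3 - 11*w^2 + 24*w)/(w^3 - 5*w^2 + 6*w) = (w - 8)/(w - 2)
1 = 1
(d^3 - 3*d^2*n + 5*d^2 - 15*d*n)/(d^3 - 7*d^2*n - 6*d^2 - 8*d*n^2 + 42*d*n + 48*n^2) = d*(d^2 - 3*d*n + 5*d - 15*n)/(d^3 - 7*d^2*n - 6*d^2 - 8*d*n^2 + 42*d*n + 48*n^2)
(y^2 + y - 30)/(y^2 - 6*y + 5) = (y + 6)/(y - 1)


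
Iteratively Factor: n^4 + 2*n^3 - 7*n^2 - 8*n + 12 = (n + 3)*(n^3 - n^2 - 4*n + 4) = (n - 2)*(n + 3)*(n^2 + n - 2) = (n - 2)*(n - 1)*(n + 3)*(n + 2)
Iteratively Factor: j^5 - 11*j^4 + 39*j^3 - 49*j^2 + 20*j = (j - 4)*(j^4 - 7*j^3 + 11*j^2 - 5*j) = (j - 5)*(j - 4)*(j^3 - 2*j^2 + j) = (j - 5)*(j - 4)*(j - 1)*(j^2 - j) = (j - 5)*(j - 4)*(j - 1)^2*(j)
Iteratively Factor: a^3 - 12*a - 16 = (a - 4)*(a^2 + 4*a + 4) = (a - 4)*(a + 2)*(a + 2)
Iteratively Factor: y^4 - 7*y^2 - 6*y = (y - 3)*(y^3 + 3*y^2 + 2*y) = (y - 3)*(y + 1)*(y^2 + 2*y) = y*(y - 3)*(y + 1)*(y + 2)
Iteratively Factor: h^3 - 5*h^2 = (h)*(h^2 - 5*h) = h^2*(h - 5)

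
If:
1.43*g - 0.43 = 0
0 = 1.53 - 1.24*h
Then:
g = 0.30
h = 1.23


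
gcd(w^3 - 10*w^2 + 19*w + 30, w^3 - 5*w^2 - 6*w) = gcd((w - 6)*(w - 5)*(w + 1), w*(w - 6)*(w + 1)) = w^2 - 5*w - 6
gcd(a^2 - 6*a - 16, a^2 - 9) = 1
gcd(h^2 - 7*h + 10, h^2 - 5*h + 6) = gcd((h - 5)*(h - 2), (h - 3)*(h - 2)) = h - 2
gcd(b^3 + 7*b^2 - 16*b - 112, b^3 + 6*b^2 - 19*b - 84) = b^2 + 3*b - 28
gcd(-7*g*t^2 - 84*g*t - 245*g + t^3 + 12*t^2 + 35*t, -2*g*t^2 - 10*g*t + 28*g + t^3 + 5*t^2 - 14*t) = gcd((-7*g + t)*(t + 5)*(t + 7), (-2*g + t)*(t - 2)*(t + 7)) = t + 7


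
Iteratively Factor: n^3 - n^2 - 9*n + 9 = (n - 1)*(n^2 - 9) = (n - 1)*(n + 3)*(n - 3)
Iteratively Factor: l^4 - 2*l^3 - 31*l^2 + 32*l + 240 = (l - 4)*(l^3 + 2*l^2 - 23*l - 60) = (l - 4)*(l + 4)*(l^2 - 2*l - 15) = (l - 4)*(l + 3)*(l + 4)*(l - 5)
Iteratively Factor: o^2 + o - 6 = (o + 3)*(o - 2)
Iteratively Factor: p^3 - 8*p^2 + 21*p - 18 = (p - 2)*(p^2 - 6*p + 9) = (p - 3)*(p - 2)*(p - 3)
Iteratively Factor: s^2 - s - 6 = (s - 3)*(s + 2)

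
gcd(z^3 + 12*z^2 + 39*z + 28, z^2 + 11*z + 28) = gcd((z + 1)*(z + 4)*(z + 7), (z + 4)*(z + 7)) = z^2 + 11*z + 28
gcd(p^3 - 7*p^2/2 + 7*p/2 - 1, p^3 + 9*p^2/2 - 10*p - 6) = p - 2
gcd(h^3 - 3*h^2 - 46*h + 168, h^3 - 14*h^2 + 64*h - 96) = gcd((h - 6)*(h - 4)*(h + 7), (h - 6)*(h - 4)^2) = h^2 - 10*h + 24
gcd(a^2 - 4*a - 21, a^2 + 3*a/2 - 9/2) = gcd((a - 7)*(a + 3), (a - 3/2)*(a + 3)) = a + 3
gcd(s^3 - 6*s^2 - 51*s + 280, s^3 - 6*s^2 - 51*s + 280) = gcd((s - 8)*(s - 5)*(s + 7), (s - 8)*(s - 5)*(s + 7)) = s^3 - 6*s^2 - 51*s + 280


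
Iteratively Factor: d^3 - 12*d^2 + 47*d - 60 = (d - 3)*(d^2 - 9*d + 20) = (d - 5)*(d - 3)*(d - 4)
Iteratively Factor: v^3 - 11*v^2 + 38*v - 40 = (v - 2)*(v^2 - 9*v + 20) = (v - 4)*(v - 2)*(v - 5)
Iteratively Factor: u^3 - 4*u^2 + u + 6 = (u - 3)*(u^2 - u - 2) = (u - 3)*(u - 2)*(u + 1)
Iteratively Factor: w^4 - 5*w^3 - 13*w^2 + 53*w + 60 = (w - 4)*(w^3 - w^2 - 17*w - 15) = (w - 4)*(w + 3)*(w^2 - 4*w - 5) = (w - 5)*(w - 4)*(w + 3)*(w + 1)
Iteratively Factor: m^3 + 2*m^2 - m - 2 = (m - 1)*(m^2 + 3*m + 2) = (m - 1)*(m + 1)*(m + 2)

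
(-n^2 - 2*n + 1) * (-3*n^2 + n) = 3*n^4 + 5*n^3 - 5*n^2 + n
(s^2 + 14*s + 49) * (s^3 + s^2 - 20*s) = s^5 + 15*s^4 + 43*s^3 - 231*s^2 - 980*s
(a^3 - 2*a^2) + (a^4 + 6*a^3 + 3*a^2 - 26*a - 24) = a^4 + 7*a^3 + a^2 - 26*a - 24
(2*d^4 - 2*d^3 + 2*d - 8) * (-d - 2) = -2*d^5 - 2*d^4 + 4*d^3 - 2*d^2 + 4*d + 16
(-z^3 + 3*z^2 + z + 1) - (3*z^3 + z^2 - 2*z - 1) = -4*z^3 + 2*z^2 + 3*z + 2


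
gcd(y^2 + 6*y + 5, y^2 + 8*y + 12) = 1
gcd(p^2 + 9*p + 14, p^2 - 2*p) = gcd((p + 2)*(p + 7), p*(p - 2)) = 1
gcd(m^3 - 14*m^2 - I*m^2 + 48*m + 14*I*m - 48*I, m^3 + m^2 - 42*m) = m - 6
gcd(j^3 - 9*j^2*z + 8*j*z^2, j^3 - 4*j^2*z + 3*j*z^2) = -j^2 + j*z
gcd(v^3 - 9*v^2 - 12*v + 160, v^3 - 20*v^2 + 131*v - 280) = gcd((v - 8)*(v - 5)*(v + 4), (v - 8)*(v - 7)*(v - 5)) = v^2 - 13*v + 40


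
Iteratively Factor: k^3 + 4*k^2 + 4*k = (k + 2)*(k^2 + 2*k) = k*(k + 2)*(k + 2)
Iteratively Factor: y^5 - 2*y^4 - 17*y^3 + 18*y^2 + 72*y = (y + 2)*(y^4 - 4*y^3 - 9*y^2 + 36*y) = (y - 4)*(y + 2)*(y^3 - 9*y) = y*(y - 4)*(y + 2)*(y^2 - 9) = y*(y - 4)*(y - 3)*(y + 2)*(y + 3)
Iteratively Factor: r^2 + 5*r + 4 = (r + 1)*(r + 4)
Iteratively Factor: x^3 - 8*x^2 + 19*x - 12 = (x - 4)*(x^2 - 4*x + 3) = (x - 4)*(x - 1)*(x - 3)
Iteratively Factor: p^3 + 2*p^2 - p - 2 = (p - 1)*(p^2 + 3*p + 2) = (p - 1)*(p + 2)*(p + 1)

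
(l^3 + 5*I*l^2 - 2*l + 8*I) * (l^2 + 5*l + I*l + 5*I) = l^5 + 5*l^4 + 6*I*l^4 - 7*l^3 + 30*I*l^3 - 35*l^2 + 6*I*l^2 - 8*l + 30*I*l - 40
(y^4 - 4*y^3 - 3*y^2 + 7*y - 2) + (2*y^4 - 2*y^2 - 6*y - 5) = 3*y^4 - 4*y^3 - 5*y^2 + y - 7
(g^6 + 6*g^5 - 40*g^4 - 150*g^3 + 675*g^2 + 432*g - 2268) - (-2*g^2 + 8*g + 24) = g^6 + 6*g^5 - 40*g^4 - 150*g^3 + 677*g^2 + 424*g - 2292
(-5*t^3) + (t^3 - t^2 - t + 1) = -4*t^3 - t^2 - t + 1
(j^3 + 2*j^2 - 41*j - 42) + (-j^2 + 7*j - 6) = j^3 + j^2 - 34*j - 48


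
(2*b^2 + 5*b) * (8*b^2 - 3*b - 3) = 16*b^4 + 34*b^3 - 21*b^2 - 15*b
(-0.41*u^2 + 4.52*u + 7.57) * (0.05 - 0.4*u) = 0.164*u^3 - 1.8285*u^2 - 2.802*u + 0.3785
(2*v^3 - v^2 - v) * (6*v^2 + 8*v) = 12*v^5 + 10*v^4 - 14*v^3 - 8*v^2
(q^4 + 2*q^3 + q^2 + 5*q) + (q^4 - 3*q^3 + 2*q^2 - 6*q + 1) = 2*q^4 - q^3 + 3*q^2 - q + 1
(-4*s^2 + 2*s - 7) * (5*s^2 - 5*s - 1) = -20*s^4 + 30*s^3 - 41*s^2 + 33*s + 7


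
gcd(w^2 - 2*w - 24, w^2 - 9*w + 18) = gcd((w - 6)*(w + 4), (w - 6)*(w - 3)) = w - 6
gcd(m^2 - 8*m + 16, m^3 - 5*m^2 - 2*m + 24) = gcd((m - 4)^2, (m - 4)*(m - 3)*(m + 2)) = m - 4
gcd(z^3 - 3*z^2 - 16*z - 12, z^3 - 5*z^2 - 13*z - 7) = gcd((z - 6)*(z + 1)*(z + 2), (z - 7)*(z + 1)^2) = z + 1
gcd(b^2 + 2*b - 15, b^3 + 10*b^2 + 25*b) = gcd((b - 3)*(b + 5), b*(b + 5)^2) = b + 5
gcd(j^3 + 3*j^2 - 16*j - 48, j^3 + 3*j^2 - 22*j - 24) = j - 4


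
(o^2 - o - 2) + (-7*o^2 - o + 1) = -6*o^2 - 2*o - 1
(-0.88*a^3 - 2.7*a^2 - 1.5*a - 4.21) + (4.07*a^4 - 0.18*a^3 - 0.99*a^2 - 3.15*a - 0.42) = 4.07*a^4 - 1.06*a^3 - 3.69*a^2 - 4.65*a - 4.63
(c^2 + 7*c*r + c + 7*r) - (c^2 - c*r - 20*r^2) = 8*c*r + c + 20*r^2 + 7*r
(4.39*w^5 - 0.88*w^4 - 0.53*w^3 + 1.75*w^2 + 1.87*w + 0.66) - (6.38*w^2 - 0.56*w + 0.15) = 4.39*w^5 - 0.88*w^4 - 0.53*w^3 - 4.63*w^2 + 2.43*w + 0.51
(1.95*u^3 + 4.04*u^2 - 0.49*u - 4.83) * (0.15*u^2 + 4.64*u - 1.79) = 0.2925*u^5 + 9.654*u^4 + 15.1816*u^3 - 10.2297*u^2 - 21.5341*u + 8.6457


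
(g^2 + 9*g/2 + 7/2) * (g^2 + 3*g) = g^4 + 15*g^3/2 + 17*g^2 + 21*g/2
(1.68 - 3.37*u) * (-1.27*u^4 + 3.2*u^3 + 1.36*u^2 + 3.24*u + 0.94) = 4.2799*u^5 - 12.9176*u^4 + 0.7928*u^3 - 8.634*u^2 + 2.2754*u + 1.5792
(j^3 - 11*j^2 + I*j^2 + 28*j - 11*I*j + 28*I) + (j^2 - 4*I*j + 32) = j^3 - 10*j^2 + I*j^2 + 28*j - 15*I*j + 32 + 28*I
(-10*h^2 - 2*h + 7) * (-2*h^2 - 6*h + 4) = 20*h^4 + 64*h^3 - 42*h^2 - 50*h + 28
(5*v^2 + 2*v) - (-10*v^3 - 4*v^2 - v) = 10*v^3 + 9*v^2 + 3*v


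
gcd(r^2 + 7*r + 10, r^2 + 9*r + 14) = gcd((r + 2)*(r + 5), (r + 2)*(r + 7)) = r + 2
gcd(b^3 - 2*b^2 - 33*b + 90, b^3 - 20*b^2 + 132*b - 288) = 1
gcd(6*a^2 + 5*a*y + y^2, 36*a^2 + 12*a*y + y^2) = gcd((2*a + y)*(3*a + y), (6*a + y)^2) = 1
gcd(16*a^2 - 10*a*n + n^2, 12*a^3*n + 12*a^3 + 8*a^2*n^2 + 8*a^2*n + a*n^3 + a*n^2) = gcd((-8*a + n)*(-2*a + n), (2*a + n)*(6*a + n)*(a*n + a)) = 1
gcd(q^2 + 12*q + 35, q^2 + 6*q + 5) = q + 5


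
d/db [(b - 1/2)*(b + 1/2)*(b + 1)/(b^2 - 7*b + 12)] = (4*b^4 - 56*b^3 + 117*b^2 + 98*b - 19)/(4*(b^4 - 14*b^3 + 73*b^2 - 168*b + 144))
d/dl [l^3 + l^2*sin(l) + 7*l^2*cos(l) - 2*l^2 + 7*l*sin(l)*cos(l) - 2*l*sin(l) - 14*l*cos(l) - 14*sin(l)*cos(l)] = -7*l^2*sin(l) + l^2*cos(l) + 3*l^2 + 16*l*sin(l) + 12*l*cos(l) + 7*l*cos(2*l) - 4*l - 2*sin(l) + 7*sin(2*l)/2 - 14*cos(l) - 14*cos(2*l)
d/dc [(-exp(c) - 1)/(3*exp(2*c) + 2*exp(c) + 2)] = 3*(exp(c) + 2)*exp(2*c)/(9*exp(4*c) + 12*exp(3*c) + 16*exp(2*c) + 8*exp(c) + 4)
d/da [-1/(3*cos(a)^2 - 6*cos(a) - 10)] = 6*(1 - cos(a))*sin(a)/(-3*cos(a)^2 + 6*cos(a) + 10)^2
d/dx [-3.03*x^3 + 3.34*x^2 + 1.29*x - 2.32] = -9.09*x^2 + 6.68*x + 1.29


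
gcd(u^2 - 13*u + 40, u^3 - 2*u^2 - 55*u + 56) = u - 8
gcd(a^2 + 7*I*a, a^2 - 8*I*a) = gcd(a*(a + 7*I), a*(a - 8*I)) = a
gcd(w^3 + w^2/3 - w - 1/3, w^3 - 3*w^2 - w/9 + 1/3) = w + 1/3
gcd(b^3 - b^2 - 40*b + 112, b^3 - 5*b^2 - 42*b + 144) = 1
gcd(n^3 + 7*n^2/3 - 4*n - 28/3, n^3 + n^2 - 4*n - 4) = n^2 - 4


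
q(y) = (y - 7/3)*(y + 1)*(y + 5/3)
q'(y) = (y - 7/3)*(y + 1) + (y - 7/3)*(y + 5/3) + (y + 1)*(y + 5/3) = 3*y^2 + 2*y/3 - 41/9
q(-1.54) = 0.26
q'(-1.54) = 1.53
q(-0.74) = -0.74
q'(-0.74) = -3.41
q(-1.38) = 0.40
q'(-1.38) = 0.24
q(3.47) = 26.10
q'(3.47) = 33.88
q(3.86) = 41.01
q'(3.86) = 42.72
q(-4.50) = -67.76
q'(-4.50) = 53.19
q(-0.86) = -0.36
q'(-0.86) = -2.91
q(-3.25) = -19.89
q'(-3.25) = 24.97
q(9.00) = 711.11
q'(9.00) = 244.44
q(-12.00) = -1629.22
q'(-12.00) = 419.44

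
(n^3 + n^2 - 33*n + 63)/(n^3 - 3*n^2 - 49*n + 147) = (n - 3)/(n - 7)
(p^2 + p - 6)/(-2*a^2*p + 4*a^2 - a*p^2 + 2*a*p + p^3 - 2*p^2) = (p + 3)/(-2*a^2 - a*p + p^2)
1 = 1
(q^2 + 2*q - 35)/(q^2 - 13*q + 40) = (q + 7)/(q - 8)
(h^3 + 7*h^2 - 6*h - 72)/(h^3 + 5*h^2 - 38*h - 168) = (h^2 + 3*h - 18)/(h^2 + h - 42)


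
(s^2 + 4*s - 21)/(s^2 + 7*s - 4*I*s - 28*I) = (s - 3)/(s - 4*I)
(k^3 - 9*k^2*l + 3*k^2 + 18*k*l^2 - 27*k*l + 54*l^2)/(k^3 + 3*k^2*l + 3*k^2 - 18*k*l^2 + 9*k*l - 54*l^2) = (k - 6*l)/(k + 6*l)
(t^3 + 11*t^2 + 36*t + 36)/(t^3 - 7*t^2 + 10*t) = (t^3 + 11*t^2 + 36*t + 36)/(t*(t^2 - 7*t + 10))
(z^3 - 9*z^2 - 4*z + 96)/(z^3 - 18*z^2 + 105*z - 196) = (z^2 - 5*z - 24)/(z^2 - 14*z + 49)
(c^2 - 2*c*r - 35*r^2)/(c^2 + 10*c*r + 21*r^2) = (c^2 - 2*c*r - 35*r^2)/(c^2 + 10*c*r + 21*r^2)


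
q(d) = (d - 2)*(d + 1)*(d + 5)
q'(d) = (d - 2)*(d + 1) + (d - 2)*(d + 5) + (d + 1)*(d + 5) = 3*d^2 + 8*d - 7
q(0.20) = -11.23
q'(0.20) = -5.28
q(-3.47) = 20.67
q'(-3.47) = 1.36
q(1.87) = -2.56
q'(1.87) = 18.45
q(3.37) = 50.11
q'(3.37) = 54.03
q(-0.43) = -6.33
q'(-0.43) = -9.89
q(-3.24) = 20.66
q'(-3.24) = -1.43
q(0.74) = -12.58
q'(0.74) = 0.56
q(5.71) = 266.62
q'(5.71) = 136.49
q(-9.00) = -352.00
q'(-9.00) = 164.00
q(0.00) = -10.00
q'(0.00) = -7.00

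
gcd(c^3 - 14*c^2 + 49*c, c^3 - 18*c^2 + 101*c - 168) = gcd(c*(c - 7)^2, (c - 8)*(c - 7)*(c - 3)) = c - 7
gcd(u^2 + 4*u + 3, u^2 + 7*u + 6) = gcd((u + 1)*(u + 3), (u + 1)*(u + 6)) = u + 1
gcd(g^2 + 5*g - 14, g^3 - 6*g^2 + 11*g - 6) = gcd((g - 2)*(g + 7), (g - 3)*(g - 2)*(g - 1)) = g - 2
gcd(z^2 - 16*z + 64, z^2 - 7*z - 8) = z - 8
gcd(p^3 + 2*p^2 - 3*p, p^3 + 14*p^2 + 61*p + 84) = p + 3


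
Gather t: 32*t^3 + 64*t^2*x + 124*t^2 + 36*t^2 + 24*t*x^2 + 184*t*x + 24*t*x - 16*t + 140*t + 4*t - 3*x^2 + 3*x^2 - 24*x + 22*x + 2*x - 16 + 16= 32*t^3 + t^2*(64*x + 160) + t*(24*x^2 + 208*x + 128)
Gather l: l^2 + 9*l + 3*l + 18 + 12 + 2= l^2 + 12*l + 32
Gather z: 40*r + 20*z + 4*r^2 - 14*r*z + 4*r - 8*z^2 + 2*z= 4*r^2 + 44*r - 8*z^2 + z*(22 - 14*r)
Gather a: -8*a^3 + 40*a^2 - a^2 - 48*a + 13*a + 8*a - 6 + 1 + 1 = -8*a^3 + 39*a^2 - 27*a - 4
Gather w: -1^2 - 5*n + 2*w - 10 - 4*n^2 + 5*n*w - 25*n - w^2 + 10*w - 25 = -4*n^2 - 30*n - w^2 + w*(5*n + 12) - 36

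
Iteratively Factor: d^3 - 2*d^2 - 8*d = (d - 4)*(d^2 + 2*d) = d*(d - 4)*(d + 2)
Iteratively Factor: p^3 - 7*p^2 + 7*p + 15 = (p + 1)*(p^2 - 8*p + 15) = (p - 3)*(p + 1)*(p - 5)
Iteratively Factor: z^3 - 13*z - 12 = (z + 1)*(z^2 - z - 12) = (z - 4)*(z + 1)*(z + 3)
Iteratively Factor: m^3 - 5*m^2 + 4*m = (m - 1)*(m^2 - 4*m) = (m - 4)*(m - 1)*(m)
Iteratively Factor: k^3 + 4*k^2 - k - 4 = (k + 1)*(k^2 + 3*k - 4) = (k - 1)*(k + 1)*(k + 4)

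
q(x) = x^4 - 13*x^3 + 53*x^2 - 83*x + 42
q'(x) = 4*x^3 - 39*x^2 + 106*x - 83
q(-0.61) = 115.44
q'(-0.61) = -163.08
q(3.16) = -1.54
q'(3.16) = -11.26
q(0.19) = 28.06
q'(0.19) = -64.24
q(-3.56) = 1756.34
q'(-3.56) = -1135.10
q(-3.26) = 1439.19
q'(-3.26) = -981.62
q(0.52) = 11.42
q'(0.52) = -37.86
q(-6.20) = 7169.82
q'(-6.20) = -3192.67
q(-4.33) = 2801.98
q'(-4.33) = -1597.92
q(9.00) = 672.00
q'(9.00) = 628.00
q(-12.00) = 51870.00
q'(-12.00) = -13883.00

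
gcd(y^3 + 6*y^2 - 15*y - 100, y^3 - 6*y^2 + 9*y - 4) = y - 4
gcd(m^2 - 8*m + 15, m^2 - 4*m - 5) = m - 5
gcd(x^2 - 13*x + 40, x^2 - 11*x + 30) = x - 5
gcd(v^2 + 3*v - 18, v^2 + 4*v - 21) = v - 3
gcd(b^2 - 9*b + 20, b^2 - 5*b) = b - 5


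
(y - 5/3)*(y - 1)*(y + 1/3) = y^3 - 7*y^2/3 + 7*y/9 + 5/9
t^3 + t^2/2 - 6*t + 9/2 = (t - 3/2)*(t - 1)*(t + 3)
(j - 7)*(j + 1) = j^2 - 6*j - 7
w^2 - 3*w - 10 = (w - 5)*(w + 2)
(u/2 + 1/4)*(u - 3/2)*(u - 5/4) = u^3/2 - 9*u^2/8 + u/4 + 15/32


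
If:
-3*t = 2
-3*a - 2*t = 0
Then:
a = 4/9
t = -2/3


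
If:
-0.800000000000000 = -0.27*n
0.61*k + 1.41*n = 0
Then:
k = -6.85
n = 2.96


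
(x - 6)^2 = x^2 - 12*x + 36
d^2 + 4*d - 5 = (d - 1)*(d + 5)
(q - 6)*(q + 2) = q^2 - 4*q - 12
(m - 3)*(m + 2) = m^2 - m - 6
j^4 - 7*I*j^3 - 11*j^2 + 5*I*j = j*(j - 5*I)*(j - I)^2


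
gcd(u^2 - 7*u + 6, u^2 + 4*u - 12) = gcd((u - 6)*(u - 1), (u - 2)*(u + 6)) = 1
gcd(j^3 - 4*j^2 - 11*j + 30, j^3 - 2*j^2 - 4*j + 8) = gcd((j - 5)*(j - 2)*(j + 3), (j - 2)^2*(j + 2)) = j - 2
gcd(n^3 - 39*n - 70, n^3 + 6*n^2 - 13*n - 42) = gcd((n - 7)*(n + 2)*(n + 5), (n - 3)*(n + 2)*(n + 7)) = n + 2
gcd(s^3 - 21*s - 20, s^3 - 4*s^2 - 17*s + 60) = s^2 - s - 20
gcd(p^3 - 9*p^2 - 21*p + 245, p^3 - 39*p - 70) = p^2 - 2*p - 35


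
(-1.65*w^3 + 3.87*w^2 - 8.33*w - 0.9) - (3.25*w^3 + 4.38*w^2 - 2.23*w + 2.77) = -4.9*w^3 - 0.51*w^2 - 6.1*w - 3.67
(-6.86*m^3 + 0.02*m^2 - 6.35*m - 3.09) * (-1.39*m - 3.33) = 9.5354*m^4 + 22.816*m^3 + 8.7599*m^2 + 25.4406*m + 10.2897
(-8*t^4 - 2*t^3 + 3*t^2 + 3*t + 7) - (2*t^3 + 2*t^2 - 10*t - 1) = -8*t^4 - 4*t^3 + t^2 + 13*t + 8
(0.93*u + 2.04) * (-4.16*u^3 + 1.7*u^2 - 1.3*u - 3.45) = -3.8688*u^4 - 6.9054*u^3 + 2.259*u^2 - 5.8605*u - 7.038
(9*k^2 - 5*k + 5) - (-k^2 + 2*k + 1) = 10*k^2 - 7*k + 4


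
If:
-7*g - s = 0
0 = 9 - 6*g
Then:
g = 3/2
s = -21/2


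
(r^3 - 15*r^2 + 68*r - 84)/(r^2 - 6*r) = r - 9 + 14/r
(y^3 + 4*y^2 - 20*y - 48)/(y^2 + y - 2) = (y^2 + 2*y - 24)/(y - 1)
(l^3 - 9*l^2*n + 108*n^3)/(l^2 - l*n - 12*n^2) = (l^2 - 12*l*n + 36*n^2)/(l - 4*n)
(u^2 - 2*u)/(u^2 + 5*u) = (u - 2)/(u + 5)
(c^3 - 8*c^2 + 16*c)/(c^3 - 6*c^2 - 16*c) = (-c^2 + 8*c - 16)/(-c^2 + 6*c + 16)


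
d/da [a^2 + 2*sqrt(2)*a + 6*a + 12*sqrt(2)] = 2*a + 2*sqrt(2) + 6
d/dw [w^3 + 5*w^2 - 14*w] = 3*w^2 + 10*w - 14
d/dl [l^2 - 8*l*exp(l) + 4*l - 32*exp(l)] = -8*l*exp(l) + 2*l - 40*exp(l) + 4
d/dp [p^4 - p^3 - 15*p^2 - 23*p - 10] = 4*p^3 - 3*p^2 - 30*p - 23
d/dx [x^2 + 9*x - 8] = 2*x + 9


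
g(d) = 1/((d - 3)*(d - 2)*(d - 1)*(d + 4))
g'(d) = -1/((d - 3)*(d - 2)*(d - 1)*(d + 4)^2) - 1/((d - 3)*(d - 2)*(d - 1)^2*(d + 4)) - 1/((d - 3)*(d - 2)^2*(d - 1)*(d + 4)) - 1/((d - 3)^2*(d - 2)*(d - 1)*(d + 4)) = 2*(-2*d^3 + 3*d^2 + 13*d - 19)/(d^8 - 4*d^7 - 22*d^6 + 128*d^5 - 31*d^4 - 892*d^3 + 2068*d^2 - 1824*d + 576)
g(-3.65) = -0.02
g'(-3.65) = 0.04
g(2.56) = -0.40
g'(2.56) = 0.12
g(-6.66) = 0.00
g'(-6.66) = 0.00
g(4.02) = 0.02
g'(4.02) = -0.04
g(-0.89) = -0.02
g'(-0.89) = -0.01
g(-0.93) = -0.01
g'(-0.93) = -0.01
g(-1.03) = -0.01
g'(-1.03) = -0.01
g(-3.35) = -0.01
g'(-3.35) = 0.01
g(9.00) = 0.00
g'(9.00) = 0.00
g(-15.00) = 0.00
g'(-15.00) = 0.00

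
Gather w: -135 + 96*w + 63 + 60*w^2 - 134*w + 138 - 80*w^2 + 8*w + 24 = -20*w^2 - 30*w + 90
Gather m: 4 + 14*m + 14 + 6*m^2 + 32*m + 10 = 6*m^2 + 46*m + 28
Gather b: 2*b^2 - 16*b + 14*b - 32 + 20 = 2*b^2 - 2*b - 12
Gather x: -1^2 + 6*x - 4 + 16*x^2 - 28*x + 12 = 16*x^2 - 22*x + 7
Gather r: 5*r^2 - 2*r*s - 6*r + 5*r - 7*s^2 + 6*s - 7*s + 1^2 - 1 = 5*r^2 + r*(-2*s - 1) - 7*s^2 - s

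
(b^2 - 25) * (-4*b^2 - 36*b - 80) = -4*b^4 - 36*b^3 + 20*b^2 + 900*b + 2000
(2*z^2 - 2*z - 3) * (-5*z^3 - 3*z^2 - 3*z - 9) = -10*z^5 + 4*z^4 + 15*z^3 - 3*z^2 + 27*z + 27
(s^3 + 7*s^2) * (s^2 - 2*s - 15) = s^5 + 5*s^4 - 29*s^3 - 105*s^2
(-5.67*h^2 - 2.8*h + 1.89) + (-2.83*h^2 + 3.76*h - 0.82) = -8.5*h^2 + 0.96*h + 1.07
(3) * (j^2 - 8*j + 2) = 3*j^2 - 24*j + 6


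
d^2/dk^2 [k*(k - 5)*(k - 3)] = 6*k - 16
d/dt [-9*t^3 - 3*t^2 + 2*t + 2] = -27*t^2 - 6*t + 2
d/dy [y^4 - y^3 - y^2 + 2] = y*(4*y^2 - 3*y - 2)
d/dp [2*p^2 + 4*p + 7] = 4*p + 4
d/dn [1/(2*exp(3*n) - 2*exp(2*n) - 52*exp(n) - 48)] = (-3*exp(2*n)/2 + exp(n) + 13)*exp(n)/(-exp(3*n) + exp(2*n) + 26*exp(n) + 24)^2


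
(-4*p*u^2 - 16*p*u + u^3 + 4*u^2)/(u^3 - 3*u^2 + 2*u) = (-4*p*u - 16*p + u^2 + 4*u)/(u^2 - 3*u + 2)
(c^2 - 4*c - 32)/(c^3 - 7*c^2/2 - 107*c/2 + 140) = 2*(c + 4)/(2*c^2 + 9*c - 35)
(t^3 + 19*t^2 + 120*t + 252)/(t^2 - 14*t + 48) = (t^3 + 19*t^2 + 120*t + 252)/(t^2 - 14*t + 48)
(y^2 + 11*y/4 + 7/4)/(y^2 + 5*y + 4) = (y + 7/4)/(y + 4)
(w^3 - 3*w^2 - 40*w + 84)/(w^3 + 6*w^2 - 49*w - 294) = (w - 2)/(w + 7)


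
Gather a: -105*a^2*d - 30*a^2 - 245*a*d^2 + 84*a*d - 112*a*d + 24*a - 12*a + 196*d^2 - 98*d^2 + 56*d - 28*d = a^2*(-105*d - 30) + a*(-245*d^2 - 28*d + 12) + 98*d^2 + 28*d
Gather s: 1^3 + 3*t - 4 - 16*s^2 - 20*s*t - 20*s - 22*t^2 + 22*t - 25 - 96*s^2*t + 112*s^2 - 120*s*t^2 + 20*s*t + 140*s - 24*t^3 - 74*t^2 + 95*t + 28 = s^2*(96 - 96*t) + s*(120 - 120*t^2) - 24*t^3 - 96*t^2 + 120*t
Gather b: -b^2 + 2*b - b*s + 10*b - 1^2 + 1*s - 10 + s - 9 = -b^2 + b*(12 - s) + 2*s - 20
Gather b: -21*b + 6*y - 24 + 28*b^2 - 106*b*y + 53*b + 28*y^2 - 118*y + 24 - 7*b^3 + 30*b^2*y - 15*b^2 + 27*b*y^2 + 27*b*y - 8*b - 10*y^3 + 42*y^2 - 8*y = -7*b^3 + b^2*(30*y + 13) + b*(27*y^2 - 79*y + 24) - 10*y^3 + 70*y^2 - 120*y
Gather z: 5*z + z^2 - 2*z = z^2 + 3*z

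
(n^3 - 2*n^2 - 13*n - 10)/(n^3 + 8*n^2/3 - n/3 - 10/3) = 3*(n^2 - 4*n - 5)/(3*n^2 + 2*n - 5)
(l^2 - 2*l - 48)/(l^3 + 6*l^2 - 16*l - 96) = (l - 8)/(l^2 - 16)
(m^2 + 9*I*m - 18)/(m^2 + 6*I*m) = (m + 3*I)/m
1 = 1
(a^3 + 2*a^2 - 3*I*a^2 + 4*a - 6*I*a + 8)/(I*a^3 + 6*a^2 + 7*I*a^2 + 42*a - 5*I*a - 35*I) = -(I*a^3 + a^2*(3 + 2*I) + 2*a*(3 + 2*I) + 8*I)/(a^3 + a^2*(7 - 6*I) - a*(5 + 42*I) - 35)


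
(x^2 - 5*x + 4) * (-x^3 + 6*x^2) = -x^5 + 11*x^4 - 34*x^3 + 24*x^2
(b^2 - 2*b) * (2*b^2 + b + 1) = 2*b^4 - 3*b^3 - b^2 - 2*b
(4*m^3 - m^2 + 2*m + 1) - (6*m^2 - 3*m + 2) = 4*m^3 - 7*m^2 + 5*m - 1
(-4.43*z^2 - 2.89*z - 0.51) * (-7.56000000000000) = 33.4908*z^2 + 21.8484*z + 3.8556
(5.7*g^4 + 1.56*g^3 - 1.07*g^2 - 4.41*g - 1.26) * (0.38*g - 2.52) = 2.166*g^5 - 13.7712*g^4 - 4.3378*g^3 + 1.0206*g^2 + 10.6344*g + 3.1752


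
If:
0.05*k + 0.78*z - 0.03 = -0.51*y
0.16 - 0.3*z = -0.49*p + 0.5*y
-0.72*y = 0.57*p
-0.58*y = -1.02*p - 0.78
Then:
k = 12.31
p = -0.53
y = 0.42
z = -1.02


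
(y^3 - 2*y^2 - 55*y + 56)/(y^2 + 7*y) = y - 9 + 8/y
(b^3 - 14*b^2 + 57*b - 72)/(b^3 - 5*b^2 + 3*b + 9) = (b - 8)/(b + 1)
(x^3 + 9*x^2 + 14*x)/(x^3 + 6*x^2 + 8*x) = (x + 7)/(x + 4)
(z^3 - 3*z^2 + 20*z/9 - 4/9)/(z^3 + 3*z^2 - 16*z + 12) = (z^2 - z + 2/9)/(z^2 + 5*z - 6)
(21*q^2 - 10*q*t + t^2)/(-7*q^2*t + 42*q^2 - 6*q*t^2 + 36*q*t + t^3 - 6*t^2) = (-3*q + t)/(q*t - 6*q + t^2 - 6*t)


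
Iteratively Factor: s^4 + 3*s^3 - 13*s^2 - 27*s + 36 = (s + 3)*(s^3 - 13*s + 12) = (s - 1)*(s + 3)*(s^2 + s - 12) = (s - 1)*(s + 3)*(s + 4)*(s - 3)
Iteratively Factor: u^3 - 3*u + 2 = (u - 1)*(u^2 + u - 2) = (u - 1)^2*(u + 2)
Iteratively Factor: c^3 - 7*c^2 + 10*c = (c - 5)*(c^2 - 2*c) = c*(c - 5)*(c - 2)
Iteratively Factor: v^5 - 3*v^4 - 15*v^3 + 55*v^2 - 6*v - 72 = (v + 1)*(v^4 - 4*v^3 - 11*v^2 + 66*v - 72) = (v + 1)*(v + 4)*(v^3 - 8*v^2 + 21*v - 18) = (v - 3)*(v + 1)*(v + 4)*(v^2 - 5*v + 6) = (v - 3)^2*(v + 1)*(v + 4)*(v - 2)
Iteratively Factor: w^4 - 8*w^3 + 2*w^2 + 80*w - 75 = (w - 5)*(w^3 - 3*w^2 - 13*w + 15) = (w - 5)*(w + 3)*(w^2 - 6*w + 5) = (w - 5)^2*(w + 3)*(w - 1)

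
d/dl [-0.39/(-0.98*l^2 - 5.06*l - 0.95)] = (-0.7644*l - 1.9734)/(0.98*l^2 + 5.06*l + 0.95)^2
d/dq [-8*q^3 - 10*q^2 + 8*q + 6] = -24*q^2 - 20*q + 8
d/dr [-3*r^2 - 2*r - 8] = -6*r - 2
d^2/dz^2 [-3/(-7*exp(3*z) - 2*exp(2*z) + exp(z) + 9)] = 3*((-63*exp(2*z) - 8*exp(z) + 1)*(7*exp(3*z) + 2*exp(2*z) - exp(z) - 9) + 2*(21*exp(2*z) + 4*exp(z) - 1)^2*exp(z))*exp(z)/(7*exp(3*z) + 2*exp(2*z) - exp(z) - 9)^3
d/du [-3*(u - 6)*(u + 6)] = -6*u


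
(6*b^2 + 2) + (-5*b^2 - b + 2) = b^2 - b + 4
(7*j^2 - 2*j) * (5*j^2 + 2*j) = 35*j^4 + 4*j^3 - 4*j^2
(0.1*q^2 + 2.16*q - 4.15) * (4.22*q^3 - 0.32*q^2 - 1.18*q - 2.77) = 0.422*q^5 + 9.0832*q^4 - 18.3222*q^3 - 1.4978*q^2 - 1.0862*q + 11.4955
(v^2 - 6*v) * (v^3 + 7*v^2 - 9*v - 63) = v^5 + v^4 - 51*v^3 - 9*v^2 + 378*v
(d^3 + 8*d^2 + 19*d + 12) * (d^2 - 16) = d^5 + 8*d^4 + 3*d^3 - 116*d^2 - 304*d - 192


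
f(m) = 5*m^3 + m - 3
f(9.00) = 3651.00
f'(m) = 15*m^2 + 1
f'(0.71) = 8.56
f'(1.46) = 32.97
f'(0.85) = 11.84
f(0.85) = 0.92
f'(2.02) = 62.21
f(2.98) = 132.30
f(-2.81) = -116.75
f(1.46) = 14.02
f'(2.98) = 134.21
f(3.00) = 135.00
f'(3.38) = 172.37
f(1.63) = 20.28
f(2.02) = 40.23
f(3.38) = 193.45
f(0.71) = -0.50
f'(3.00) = 136.00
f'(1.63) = 40.85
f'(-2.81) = 119.44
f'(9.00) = 1216.00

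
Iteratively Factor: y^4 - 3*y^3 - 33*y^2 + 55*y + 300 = (y - 5)*(y^3 + 2*y^2 - 23*y - 60) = (y - 5)^2*(y^2 + 7*y + 12) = (y - 5)^2*(y + 4)*(y + 3)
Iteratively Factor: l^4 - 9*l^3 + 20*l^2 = (l)*(l^3 - 9*l^2 + 20*l) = l^2*(l^2 - 9*l + 20) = l^2*(l - 5)*(l - 4)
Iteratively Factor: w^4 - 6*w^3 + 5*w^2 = (w - 1)*(w^3 - 5*w^2) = (w - 5)*(w - 1)*(w^2) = w*(w - 5)*(w - 1)*(w)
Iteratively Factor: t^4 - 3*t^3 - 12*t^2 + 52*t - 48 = (t + 4)*(t^3 - 7*t^2 + 16*t - 12) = (t - 2)*(t + 4)*(t^2 - 5*t + 6) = (t - 2)^2*(t + 4)*(t - 3)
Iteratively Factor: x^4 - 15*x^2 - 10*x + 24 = (x - 4)*(x^3 + 4*x^2 + x - 6) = (x - 4)*(x + 3)*(x^2 + x - 2) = (x - 4)*(x - 1)*(x + 3)*(x + 2)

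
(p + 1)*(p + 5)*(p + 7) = p^3 + 13*p^2 + 47*p + 35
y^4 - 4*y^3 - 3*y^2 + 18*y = y*(y - 3)^2*(y + 2)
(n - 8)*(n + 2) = n^2 - 6*n - 16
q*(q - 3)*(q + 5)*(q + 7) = q^4 + 9*q^3 - q^2 - 105*q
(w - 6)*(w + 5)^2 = w^3 + 4*w^2 - 35*w - 150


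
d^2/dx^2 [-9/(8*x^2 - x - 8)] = 18*(-64*x^2 + 8*x + (16*x - 1)^2 + 64)/(-8*x^2 + x + 8)^3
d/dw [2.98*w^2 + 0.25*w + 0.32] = 5.96*w + 0.25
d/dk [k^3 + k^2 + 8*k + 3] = 3*k^2 + 2*k + 8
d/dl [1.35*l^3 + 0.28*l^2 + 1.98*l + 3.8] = 4.05*l^2 + 0.56*l + 1.98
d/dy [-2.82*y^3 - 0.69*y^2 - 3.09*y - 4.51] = -8.46*y^2 - 1.38*y - 3.09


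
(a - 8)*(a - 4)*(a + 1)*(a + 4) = a^4 - 7*a^3 - 24*a^2 + 112*a + 128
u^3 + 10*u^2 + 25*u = u*(u + 5)^2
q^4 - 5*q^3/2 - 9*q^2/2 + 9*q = q*(q - 3)*(q - 3/2)*(q + 2)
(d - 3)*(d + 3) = d^2 - 9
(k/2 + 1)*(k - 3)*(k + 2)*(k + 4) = k^4/2 + 5*k^3/2 - 2*k^2 - 22*k - 24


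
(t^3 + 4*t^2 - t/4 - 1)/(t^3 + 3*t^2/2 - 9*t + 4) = (t + 1/2)/(t - 2)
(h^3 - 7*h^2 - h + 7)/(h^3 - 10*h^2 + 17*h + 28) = (h - 1)/(h - 4)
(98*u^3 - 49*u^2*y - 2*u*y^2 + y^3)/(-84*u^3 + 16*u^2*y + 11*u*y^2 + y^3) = (-7*u + y)/(6*u + y)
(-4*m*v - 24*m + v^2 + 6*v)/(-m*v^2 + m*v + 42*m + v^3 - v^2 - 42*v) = (-4*m + v)/(-m*v + 7*m + v^2 - 7*v)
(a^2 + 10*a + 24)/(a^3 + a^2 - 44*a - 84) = (a + 4)/(a^2 - 5*a - 14)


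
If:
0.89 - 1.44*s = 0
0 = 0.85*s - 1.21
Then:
No Solution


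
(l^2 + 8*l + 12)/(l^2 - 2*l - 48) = (l + 2)/(l - 8)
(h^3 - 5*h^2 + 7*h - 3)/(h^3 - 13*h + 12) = (h - 1)/(h + 4)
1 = 1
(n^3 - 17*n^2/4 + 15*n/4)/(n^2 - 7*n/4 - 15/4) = n*(4*n - 5)/(4*n + 5)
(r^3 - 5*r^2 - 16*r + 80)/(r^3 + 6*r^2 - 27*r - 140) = (r - 4)/(r + 7)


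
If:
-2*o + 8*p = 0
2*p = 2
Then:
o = 4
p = 1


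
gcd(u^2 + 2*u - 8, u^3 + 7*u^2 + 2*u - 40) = u^2 + 2*u - 8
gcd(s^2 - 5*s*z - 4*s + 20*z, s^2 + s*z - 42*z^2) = 1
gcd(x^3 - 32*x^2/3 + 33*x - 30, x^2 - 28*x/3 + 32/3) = 1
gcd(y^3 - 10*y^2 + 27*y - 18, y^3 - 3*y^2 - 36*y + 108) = y^2 - 9*y + 18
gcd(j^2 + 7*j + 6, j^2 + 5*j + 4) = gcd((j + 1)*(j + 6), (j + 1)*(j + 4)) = j + 1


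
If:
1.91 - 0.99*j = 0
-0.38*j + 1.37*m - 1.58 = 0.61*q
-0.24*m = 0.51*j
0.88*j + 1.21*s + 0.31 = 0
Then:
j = 1.93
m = -4.10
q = -13.00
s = -1.66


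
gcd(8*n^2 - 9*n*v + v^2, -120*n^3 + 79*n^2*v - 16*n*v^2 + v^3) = -8*n + v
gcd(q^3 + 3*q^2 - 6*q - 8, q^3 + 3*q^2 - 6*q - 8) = q^3 + 3*q^2 - 6*q - 8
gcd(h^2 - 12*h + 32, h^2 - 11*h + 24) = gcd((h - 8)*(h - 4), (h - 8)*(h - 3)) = h - 8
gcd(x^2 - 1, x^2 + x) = x + 1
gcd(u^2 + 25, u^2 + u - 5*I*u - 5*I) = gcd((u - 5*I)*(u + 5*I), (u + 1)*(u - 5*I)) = u - 5*I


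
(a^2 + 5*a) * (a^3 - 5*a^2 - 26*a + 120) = a^5 - 51*a^3 - 10*a^2 + 600*a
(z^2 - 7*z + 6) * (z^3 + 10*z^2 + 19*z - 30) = z^5 + 3*z^4 - 45*z^3 - 103*z^2 + 324*z - 180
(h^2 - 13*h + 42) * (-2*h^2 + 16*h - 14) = -2*h^4 + 42*h^3 - 306*h^2 + 854*h - 588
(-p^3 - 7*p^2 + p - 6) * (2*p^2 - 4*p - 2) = -2*p^5 - 10*p^4 + 32*p^3 - 2*p^2 + 22*p + 12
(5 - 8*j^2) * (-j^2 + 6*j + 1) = 8*j^4 - 48*j^3 - 13*j^2 + 30*j + 5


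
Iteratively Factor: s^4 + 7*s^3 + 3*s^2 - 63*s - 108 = (s + 3)*(s^3 + 4*s^2 - 9*s - 36) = (s + 3)*(s + 4)*(s^2 - 9) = (s + 3)^2*(s + 4)*(s - 3)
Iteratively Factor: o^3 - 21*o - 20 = (o - 5)*(o^2 + 5*o + 4) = (o - 5)*(o + 4)*(o + 1)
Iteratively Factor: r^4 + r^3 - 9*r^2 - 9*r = (r)*(r^3 + r^2 - 9*r - 9) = r*(r + 1)*(r^2 - 9) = r*(r - 3)*(r + 1)*(r + 3)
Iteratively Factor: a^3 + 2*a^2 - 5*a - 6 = (a + 1)*(a^2 + a - 6) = (a + 1)*(a + 3)*(a - 2)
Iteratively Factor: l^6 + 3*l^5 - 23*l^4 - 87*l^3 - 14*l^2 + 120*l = (l)*(l^5 + 3*l^4 - 23*l^3 - 87*l^2 - 14*l + 120) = l*(l + 4)*(l^4 - l^3 - 19*l^2 - 11*l + 30) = l*(l - 1)*(l + 4)*(l^3 - 19*l - 30) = l*(l - 5)*(l - 1)*(l + 4)*(l^2 + 5*l + 6) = l*(l - 5)*(l - 1)*(l + 3)*(l + 4)*(l + 2)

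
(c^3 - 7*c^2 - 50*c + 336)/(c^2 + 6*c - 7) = (c^2 - 14*c + 48)/(c - 1)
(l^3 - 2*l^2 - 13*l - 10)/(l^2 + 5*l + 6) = (l^2 - 4*l - 5)/(l + 3)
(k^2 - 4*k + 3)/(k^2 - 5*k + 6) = (k - 1)/(k - 2)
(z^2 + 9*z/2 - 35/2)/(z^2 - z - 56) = (z - 5/2)/(z - 8)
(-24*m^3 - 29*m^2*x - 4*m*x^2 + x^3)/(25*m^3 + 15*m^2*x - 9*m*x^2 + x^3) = (-24*m^2 - 5*m*x + x^2)/(25*m^2 - 10*m*x + x^2)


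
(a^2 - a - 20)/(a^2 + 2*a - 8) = (a - 5)/(a - 2)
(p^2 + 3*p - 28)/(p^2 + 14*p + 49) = (p - 4)/(p + 7)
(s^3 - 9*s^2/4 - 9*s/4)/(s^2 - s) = (4*s^2 - 9*s - 9)/(4*(s - 1))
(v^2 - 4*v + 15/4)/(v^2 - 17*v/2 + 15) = (v - 3/2)/(v - 6)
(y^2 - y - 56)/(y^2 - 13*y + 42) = (y^2 - y - 56)/(y^2 - 13*y + 42)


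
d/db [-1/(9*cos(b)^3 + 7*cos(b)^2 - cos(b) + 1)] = (-27*cos(b)^2 - 14*cos(b) + 1)*sin(b)/(9*cos(b)^3 + 7*cos(b)^2 - cos(b) + 1)^2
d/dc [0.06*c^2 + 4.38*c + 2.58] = 0.12*c + 4.38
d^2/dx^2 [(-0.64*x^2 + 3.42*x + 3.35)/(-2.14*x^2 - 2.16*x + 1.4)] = (-37.241136*x^3 - 80.54532*x^2 - 154.38816*x - 69.50808)/(9.800344*x^6 + 29.675808*x^5 + 10.718832*x^4 - 28.750464*x^3 - 7.01232*x^2 + 12.7008*x - 2.744)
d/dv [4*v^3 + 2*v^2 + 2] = 4*v*(3*v + 1)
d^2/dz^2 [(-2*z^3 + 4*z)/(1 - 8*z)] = 4*(64*z^3 - 24*z^2 + 3*z - 16)/(512*z^3 - 192*z^2 + 24*z - 1)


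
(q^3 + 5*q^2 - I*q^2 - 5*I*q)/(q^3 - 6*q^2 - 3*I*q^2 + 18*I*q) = (q^2 + q*(5 - I) - 5*I)/(q^2 - 3*q*(2 + I) + 18*I)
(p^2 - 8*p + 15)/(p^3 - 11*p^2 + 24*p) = (p - 5)/(p*(p - 8))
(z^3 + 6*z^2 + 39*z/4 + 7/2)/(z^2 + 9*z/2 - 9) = (4*z^3 + 24*z^2 + 39*z + 14)/(2*(2*z^2 + 9*z - 18))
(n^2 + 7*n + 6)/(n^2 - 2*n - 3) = (n + 6)/(n - 3)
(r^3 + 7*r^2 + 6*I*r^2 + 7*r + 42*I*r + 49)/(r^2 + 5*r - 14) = (r^2 + 6*I*r + 7)/(r - 2)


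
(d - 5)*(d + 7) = d^2 + 2*d - 35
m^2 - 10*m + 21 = (m - 7)*(m - 3)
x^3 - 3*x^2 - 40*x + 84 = (x - 7)*(x - 2)*(x + 6)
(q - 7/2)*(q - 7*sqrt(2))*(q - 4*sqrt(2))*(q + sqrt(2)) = q^4 - 10*sqrt(2)*q^3 - 7*q^3/2 + 34*q^2 + 35*sqrt(2)*q^2 - 119*q + 56*sqrt(2)*q - 196*sqrt(2)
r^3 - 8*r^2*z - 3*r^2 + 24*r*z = r*(r - 3)*(r - 8*z)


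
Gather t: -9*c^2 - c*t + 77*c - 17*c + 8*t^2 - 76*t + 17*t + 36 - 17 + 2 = -9*c^2 + 60*c + 8*t^2 + t*(-c - 59) + 21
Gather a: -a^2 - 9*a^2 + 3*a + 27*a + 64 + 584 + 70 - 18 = -10*a^2 + 30*a + 700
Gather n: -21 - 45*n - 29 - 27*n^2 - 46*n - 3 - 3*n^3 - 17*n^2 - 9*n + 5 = -3*n^3 - 44*n^2 - 100*n - 48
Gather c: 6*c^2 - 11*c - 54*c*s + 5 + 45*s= 6*c^2 + c*(-54*s - 11) + 45*s + 5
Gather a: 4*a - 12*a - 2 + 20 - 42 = -8*a - 24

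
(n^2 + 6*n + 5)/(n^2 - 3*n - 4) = (n + 5)/(n - 4)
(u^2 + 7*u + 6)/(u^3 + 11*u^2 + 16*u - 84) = (u + 1)/(u^2 + 5*u - 14)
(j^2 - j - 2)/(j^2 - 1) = (j - 2)/(j - 1)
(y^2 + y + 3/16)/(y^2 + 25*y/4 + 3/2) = (y + 3/4)/(y + 6)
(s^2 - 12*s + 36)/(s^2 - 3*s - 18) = (s - 6)/(s + 3)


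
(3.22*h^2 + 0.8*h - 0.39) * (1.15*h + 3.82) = 3.703*h^3 + 13.2204*h^2 + 2.6075*h - 1.4898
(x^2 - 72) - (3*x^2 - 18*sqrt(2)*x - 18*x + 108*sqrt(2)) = -2*x^2 + 18*x + 18*sqrt(2)*x - 108*sqrt(2) - 72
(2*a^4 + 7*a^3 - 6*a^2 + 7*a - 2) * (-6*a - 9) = -12*a^5 - 60*a^4 - 27*a^3 + 12*a^2 - 51*a + 18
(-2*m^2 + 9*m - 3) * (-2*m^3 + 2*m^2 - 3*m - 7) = 4*m^5 - 22*m^4 + 30*m^3 - 19*m^2 - 54*m + 21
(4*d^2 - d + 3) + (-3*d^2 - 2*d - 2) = d^2 - 3*d + 1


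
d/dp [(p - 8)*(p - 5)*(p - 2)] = 3*p^2 - 30*p + 66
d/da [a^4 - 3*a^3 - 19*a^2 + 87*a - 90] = 4*a^3 - 9*a^2 - 38*a + 87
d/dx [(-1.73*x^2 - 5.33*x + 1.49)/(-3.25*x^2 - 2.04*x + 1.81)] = (-13.7933*x^2 + 3.4224*x - 6.6077)/(10.5625*x^4 + 13.26*x^3 - 7.6034*x^2 - 7.3848*x + 3.2761)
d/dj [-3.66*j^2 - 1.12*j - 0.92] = -7.32*j - 1.12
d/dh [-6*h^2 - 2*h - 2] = -12*h - 2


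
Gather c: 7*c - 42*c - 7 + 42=35 - 35*c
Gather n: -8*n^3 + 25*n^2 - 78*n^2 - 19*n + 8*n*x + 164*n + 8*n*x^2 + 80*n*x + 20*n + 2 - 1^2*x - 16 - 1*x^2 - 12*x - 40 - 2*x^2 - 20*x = -8*n^3 - 53*n^2 + n*(8*x^2 + 88*x + 165) - 3*x^2 - 33*x - 54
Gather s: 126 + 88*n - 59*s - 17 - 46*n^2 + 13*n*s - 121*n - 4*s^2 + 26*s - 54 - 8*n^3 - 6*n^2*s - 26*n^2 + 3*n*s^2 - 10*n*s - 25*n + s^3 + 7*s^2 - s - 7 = -8*n^3 - 72*n^2 - 58*n + s^3 + s^2*(3*n + 3) + s*(-6*n^2 + 3*n - 34) + 48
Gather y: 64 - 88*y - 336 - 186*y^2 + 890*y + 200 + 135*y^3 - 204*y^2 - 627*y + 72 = 135*y^3 - 390*y^2 + 175*y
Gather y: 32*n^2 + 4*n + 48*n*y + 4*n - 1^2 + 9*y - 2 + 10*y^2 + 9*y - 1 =32*n^2 + 8*n + 10*y^2 + y*(48*n + 18) - 4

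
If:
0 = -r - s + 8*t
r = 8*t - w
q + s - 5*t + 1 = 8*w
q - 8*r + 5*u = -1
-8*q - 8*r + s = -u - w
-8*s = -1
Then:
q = -43/1844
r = 139/3688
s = 1/8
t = 75/3688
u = -249/1844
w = 1/8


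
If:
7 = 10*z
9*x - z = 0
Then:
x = 7/90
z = 7/10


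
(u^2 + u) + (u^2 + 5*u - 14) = 2*u^2 + 6*u - 14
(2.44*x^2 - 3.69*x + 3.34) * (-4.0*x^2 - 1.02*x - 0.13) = -9.76*x^4 + 12.2712*x^3 - 9.9134*x^2 - 2.9271*x - 0.4342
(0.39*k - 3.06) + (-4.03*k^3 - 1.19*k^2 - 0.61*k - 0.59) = -4.03*k^3 - 1.19*k^2 - 0.22*k - 3.65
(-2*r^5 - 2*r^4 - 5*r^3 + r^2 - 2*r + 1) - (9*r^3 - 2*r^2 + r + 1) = -2*r^5 - 2*r^4 - 14*r^3 + 3*r^2 - 3*r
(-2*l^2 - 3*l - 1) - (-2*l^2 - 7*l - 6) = 4*l + 5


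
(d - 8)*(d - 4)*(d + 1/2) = d^3 - 23*d^2/2 + 26*d + 16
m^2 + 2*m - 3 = (m - 1)*(m + 3)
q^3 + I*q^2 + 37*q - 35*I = (q - 5*I)*(q - I)*(q + 7*I)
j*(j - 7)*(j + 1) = j^3 - 6*j^2 - 7*j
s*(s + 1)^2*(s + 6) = s^4 + 8*s^3 + 13*s^2 + 6*s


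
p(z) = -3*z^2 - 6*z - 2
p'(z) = -6*z - 6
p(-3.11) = -12.36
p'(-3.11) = 12.66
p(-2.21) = -3.39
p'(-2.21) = 7.26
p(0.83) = -9.05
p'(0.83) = -10.98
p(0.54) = -6.11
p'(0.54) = -9.24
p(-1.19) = 0.89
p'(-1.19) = 1.14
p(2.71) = -40.29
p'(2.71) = -22.26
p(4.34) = -84.55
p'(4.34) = -32.04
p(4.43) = -87.45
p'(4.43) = -32.58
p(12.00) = -506.00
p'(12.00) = -78.00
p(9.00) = -299.00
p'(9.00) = -60.00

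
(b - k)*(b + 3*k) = b^2 + 2*b*k - 3*k^2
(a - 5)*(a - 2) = a^2 - 7*a + 10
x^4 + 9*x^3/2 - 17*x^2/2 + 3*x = x*(x - 1)*(x - 1/2)*(x + 6)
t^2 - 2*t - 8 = (t - 4)*(t + 2)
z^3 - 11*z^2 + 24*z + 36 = (z - 6)^2*(z + 1)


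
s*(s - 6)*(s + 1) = s^3 - 5*s^2 - 6*s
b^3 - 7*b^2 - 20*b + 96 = (b - 8)*(b - 3)*(b + 4)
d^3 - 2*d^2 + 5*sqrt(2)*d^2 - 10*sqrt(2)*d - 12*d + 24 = (d - 2)*(d - sqrt(2))*(d + 6*sqrt(2))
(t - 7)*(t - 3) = t^2 - 10*t + 21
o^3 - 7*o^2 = o^2*(o - 7)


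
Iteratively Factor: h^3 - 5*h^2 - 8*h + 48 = (h - 4)*(h^2 - h - 12) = (h - 4)*(h + 3)*(h - 4)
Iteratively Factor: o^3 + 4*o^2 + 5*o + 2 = (o + 2)*(o^2 + 2*o + 1) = (o + 1)*(o + 2)*(o + 1)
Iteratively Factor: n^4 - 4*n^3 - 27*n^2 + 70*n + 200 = (n + 2)*(n^3 - 6*n^2 - 15*n + 100) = (n - 5)*(n + 2)*(n^2 - n - 20) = (n - 5)^2*(n + 2)*(n + 4)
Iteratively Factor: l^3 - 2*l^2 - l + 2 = (l - 1)*(l^2 - l - 2) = (l - 1)*(l + 1)*(l - 2)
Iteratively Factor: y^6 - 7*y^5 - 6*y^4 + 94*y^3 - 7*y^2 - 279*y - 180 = (y + 1)*(y^5 - 8*y^4 + 2*y^3 + 92*y^2 - 99*y - 180) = (y + 1)^2*(y^4 - 9*y^3 + 11*y^2 + 81*y - 180) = (y - 4)*(y + 1)^2*(y^3 - 5*y^2 - 9*y + 45) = (y - 5)*(y - 4)*(y + 1)^2*(y^2 - 9) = (y - 5)*(y - 4)*(y - 3)*(y + 1)^2*(y + 3)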